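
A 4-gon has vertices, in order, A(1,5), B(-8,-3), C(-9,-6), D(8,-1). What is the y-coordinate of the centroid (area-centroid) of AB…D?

-175/234

Apply Gauss's area formula. First the cross-terms c_i = x_i·y_{i+1} − x_{i+1}·y_i:
  37, 21, 57, 41  ⇒  2A = 156, A = 78.
Then Σ (y_i + y_{i+1})·c_i = -350, so ȳ = -350 / (6·78) = -175/234.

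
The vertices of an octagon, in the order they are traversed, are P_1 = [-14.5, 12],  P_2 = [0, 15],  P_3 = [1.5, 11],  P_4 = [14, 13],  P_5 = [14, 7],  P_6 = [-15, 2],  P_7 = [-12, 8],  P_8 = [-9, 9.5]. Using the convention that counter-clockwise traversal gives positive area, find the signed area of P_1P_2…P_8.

-216.875

Cross-terms: -217.5, -22.5, -134.5, -84, 133, -96, -42, 29.75  ⇒  Σ = -433.75
Signed area = Σ/2 = -216.875 (negative ⇒ clockwise traversal).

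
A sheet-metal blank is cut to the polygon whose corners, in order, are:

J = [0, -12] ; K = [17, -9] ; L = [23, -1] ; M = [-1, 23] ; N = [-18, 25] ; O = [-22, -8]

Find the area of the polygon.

Apply the shoelace formula: 2A = Σ (x_i·y_{i+1} − x_{i+1}·y_i), indices taken mod 6.
Σ = (204) + (190) + (528) + (389) + (694) + (264) = 2269
Area = |Σ|/2 = 1134.5.

1134.5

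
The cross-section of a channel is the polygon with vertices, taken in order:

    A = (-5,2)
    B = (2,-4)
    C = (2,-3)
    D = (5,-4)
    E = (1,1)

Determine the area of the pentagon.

Apply Gauss's area formula: 2A = Σ (x_i·y_{i+1} − x_{i+1}·y_i), indices taken mod 5.
Cross-terms: 16, 2, 7, 9, 7  ⇒  Σ = 41
Area = |Σ|/2 = 20.5.

20.5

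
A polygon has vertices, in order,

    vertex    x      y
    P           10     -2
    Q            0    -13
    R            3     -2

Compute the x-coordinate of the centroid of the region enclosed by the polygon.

13/3

Apply the shoelace (surveyor's) formula. First the cross-terms c_i = x_i·y_{i+1} − x_{i+1}·y_i:
  -130, 39, 14  ⇒  2A = -77, A = -38.5.
Then Σ (x_i + x_{i+1})·c_i = -1001, so x̄ = -1001 / (6·(-38.5)) = 13/3.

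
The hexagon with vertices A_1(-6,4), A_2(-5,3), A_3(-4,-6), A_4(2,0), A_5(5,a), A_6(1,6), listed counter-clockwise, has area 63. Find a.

0

Write out the shoelace sum; only the two edges meeting at A_5 involve a:
2·Area = [(2·a − 5·0) + (5·6 − 1·a)] + 96
       = 1·a + 126 = 126
⇒ a = 0.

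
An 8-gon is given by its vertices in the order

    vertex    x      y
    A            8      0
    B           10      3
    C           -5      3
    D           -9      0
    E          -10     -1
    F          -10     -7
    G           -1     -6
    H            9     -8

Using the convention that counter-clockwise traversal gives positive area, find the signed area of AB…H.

Apply Gauss's area formula: 2A = Σ (x_i·y_{i+1} − x_{i+1}·y_i), indices taken mod 8.
Cross-terms: 24, 45, 27, 9, 60, 53, 62, 64  ⇒  Σ = 344
Signed area = Σ/2 = 172 (positive ⇒ counter-clockwise traversal).

172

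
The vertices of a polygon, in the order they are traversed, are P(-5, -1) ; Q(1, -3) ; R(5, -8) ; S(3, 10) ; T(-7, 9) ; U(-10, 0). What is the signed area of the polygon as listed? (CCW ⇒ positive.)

147

Apply the shoelace formula: 2A = Σ (x_i·y_{i+1} − x_{i+1}·y_i), indices taken mod 6.
Cross-terms: 16, 7, 74, 97, 90, 10  ⇒  Σ = 294
Signed area = Σ/2 = 147 (positive ⇒ counter-clockwise traversal).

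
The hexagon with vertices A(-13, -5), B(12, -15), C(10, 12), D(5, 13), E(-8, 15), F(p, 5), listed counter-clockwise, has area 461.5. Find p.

-5

The doubled signed area Σ (x_i y_{i+1} − x_{i+1} y_i) is linear in p.
With p=0 it equals 823; the coefficient of p is -20 (from the two edges through F).
So -20·p + 823 = 2·461.5 = 923 ⇒ p = -5.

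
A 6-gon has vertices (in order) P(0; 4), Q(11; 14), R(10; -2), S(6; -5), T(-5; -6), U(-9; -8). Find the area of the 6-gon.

177.5

Apply Gauss's area formula: 2A = Σ (x_i·y_{i+1} − x_{i+1}·y_i), indices taken mod 6.
P→Q: (0)(14) − (11)(4) = -44
Q→R: (11)(-2) − (10)(14) = -162
R→S: (10)(-5) − (6)(-2) = -38
S→T: (6)(-6) − (-5)(-5) = -61
T→U: (-5)(-8) − (-9)(-6) = -14
U→P: (-9)(4) − (0)(-8) = -36
Σ = -355
Area = |Σ|/2 = 177.5.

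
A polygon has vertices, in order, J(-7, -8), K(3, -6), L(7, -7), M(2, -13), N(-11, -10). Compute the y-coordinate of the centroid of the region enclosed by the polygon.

-1256/135

Apply Gauss's area formula. First the cross-terms c_i = x_i·y_{i+1} − x_{i+1}·y_i:
  66, 21, -77, -163, 18  ⇒  2A = -135, A = -67.5.
Then Σ (y_i + y_{i+1})·c_i = 3768, so ȳ = 3768 / (6·(-67.5)) = -1256/135.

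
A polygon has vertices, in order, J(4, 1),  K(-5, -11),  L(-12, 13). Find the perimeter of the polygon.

60

|JK| = √((-9)² + (-12)²) = √225 = 15
|KL| = √((-7)² + (24)²) = √625 = 25
|LJ| = √((16)² + (-12)²) = √400 = 20
Perimeter = 15 + 25 + 20 = 60.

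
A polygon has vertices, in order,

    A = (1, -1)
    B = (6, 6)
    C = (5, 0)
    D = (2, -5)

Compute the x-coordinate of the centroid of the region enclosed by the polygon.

103/30

Apply the surveyor's formula. First the cross-terms c_i = x_i·y_{i+1} − x_{i+1}·y_i:
  12, -30, -25, 3  ⇒  2A = -40, A = -20.
Then Σ (x_i + x_{i+1})·c_i = -412, so x̄ = -412 / (6·(-20)) = 103/30.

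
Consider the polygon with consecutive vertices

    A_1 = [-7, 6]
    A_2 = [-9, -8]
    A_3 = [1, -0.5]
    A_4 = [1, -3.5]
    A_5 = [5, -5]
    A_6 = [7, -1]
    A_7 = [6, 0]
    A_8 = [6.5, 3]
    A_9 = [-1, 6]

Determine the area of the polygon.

Apply the surveyor's formula: 2A = Σ (x_i·y_{i+1} − x_{i+1}·y_i), indices taken mod 9.
Σ = (110) + (12.5) + (-3) + (12.5) + (30) + (6) + (18) + (42) + (36) = 264
Area = |Σ|/2 = 132.

132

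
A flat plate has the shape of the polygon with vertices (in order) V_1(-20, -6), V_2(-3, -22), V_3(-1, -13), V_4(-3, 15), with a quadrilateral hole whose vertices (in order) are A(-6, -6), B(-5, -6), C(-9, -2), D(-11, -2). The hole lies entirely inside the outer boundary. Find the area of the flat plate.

345.5

Outer boundary:
Apply Gauss's area formula: 2A = Σ (x_i·y_{i+1} − x_{i+1}·y_i), indices taken mod 4.
V_1→V_2: (-20)(-22) − (-3)(-6) = 422
V_2→V_3: (-3)(-13) − (-1)(-22) = 17
V_3→V_4: (-1)(15) − (-3)(-13) = -54
V_4→V_1: (-3)(-6) − (-20)(15) = 318
Σ = 703
Area = |Σ|/2 = 351.5.
Hole:
Apply Gauss's area formula: 2A = Σ (x_i·y_{i+1} − x_{i+1}·y_i), indices taken mod 4.
Σ = (6) + (-44) + (-4) + (54) = 12
Area = |Σ|/2 = 6.
Net area = 351.5 − 6 = 345.5.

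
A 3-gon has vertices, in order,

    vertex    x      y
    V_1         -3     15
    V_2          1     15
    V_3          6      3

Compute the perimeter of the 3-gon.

32

|V_1V_2| = √((4)² + (0)²) = √16 = 4
|V_2V_3| = √((5)² + (-12)²) = √169 = 13
|V_3V_1| = √((-9)² + (12)²) = √225 = 15
Perimeter = 4 + 13 + 15 = 32.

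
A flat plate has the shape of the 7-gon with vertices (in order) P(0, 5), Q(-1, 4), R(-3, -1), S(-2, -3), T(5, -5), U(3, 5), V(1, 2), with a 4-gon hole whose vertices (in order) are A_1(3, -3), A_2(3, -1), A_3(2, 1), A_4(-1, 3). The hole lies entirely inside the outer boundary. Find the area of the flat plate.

42

Outer boundary:
P→Q: (0)(4) − (-1)(5) = 5
Q→R: (-1)(-1) − (-3)(4) = 13
R→S: (-3)(-3) − (-2)(-1) = 7
S→T: (-2)(-5) − (5)(-3) = 25
T→U: (5)(5) − (3)(-5) = 40
U→V: (3)(2) − (1)(5) = 1
V→P: (1)(5) − (0)(2) = 5
Σ = 96
Area = |Σ|/2 = 48.
Hole:
A_1→A_2: (3)(-1) − (3)(-3) = 6
A_2→A_3: (3)(1) − (2)(-1) = 5
A_3→A_4: (2)(3) − (-1)(1) = 7
A_4→A_1: (-1)(-3) − (3)(3) = -6
Σ = 12
Area = |Σ|/2 = 6.
Net area = 48 − 6 = 42.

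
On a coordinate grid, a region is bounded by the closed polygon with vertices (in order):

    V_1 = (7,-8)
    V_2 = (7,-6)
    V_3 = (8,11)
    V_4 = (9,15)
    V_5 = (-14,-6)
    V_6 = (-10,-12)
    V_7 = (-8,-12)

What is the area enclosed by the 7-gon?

298

Apply the surveyor's formula: 2A = Σ (x_i·y_{i+1} − x_{i+1}·y_i), indices taken mod 7.
Cross-terms: 14, 125, 21, 156, 108, 24, 148  ⇒  Σ = 596
Area = |Σ|/2 = 298.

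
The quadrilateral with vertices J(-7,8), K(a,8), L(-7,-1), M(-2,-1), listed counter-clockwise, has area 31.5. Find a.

-9

Write out the shoelace sum; only the two edges meeting at K involve a:
2·Area = [((-7)·8 − a·8) + (a·(-1) − (-7)·8)] + -18
       = -9·a + -18 = 63
⇒ a = -9.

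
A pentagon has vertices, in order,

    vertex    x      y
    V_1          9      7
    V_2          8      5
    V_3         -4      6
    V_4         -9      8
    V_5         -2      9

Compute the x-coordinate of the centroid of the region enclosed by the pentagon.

151/243

Apply the shoelace (surveyor's) formula. First the cross-terms c_i = x_i·y_{i+1} − x_{i+1}·y_i:
  -11, 68, 22, -65, -95  ⇒  2A = -81, A = -40.5.
Then Σ (x_i + x_{i+1})·c_i = -151, so x̄ = -151 / (6·(-40.5)) = 151/243.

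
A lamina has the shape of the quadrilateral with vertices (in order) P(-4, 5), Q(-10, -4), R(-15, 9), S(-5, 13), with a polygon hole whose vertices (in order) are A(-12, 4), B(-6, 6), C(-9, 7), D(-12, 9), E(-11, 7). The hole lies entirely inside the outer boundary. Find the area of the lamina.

92.5

Outer boundary:
Apply Gauss's area formula: 2A = Σ (x_i·y_{i+1} − x_{i+1}·y_i), indices taken mod 4.
Cross-terms: 66, -150, -150, 27  ⇒  Σ = -207
Area = |Σ|/2 = 103.5.
Hole:
Apply the shoelace formula: 2A = Σ (x_i·y_{i+1} − x_{i+1}·y_i), indices taken mod 5.
Σ = (-48) + (12) + (3) + (15) + (40) = 22
Area = |Σ|/2 = 11.
Net area = 103.5 − 11 = 92.5.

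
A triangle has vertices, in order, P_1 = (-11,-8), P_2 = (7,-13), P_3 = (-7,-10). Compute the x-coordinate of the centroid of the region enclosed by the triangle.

Apply the surveyor's formula. First the cross-terms c_i = x_i·y_{i+1} − x_{i+1}·y_i:
  199, -161, -54  ⇒  2A = -16, A = -8.
Then Σ (x_i + x_{i+1})·c_i = 176, so x̄ = 176 / (6·(-8)) = -11/3.

-11/3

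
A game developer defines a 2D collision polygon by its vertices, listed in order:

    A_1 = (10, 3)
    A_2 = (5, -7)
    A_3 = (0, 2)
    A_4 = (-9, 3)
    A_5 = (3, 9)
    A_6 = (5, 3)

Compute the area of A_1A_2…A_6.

99

Apply Gauss's area formula: 2A = Σ (x_i·y_{i+1} − x_{i+1}·y_i), indices taken mod 6.
Cross-terms: -85, 10, 18, -90, -36, -15  ⇒  Σ = -198
Area = |Σ|/2 = 99.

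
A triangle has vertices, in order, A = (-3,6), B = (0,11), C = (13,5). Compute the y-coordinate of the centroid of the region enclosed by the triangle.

Apply Gauss's area formula. First the cross-terms c_i = x_i·y_{i+1} − x_{i+1}·y_i:
  -33, -143, 93  ⇒  2A = -83, A = -41.5.
Then Σ (y_i + y_{i+1})·c_i = -1826, so ȳ = -1826 / (6·(-41.5)) = 22/3.

22/3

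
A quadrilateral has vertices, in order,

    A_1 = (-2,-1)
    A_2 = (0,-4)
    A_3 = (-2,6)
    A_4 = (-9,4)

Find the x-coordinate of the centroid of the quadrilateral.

-11/3

Apply the shoelace formula. First the cross-terms c_i = x_i·y_{i+1} − x_{i+1}·y_i:
  8, -8, 46, 17  ⇒  2A = 63, A = 31.5.
Then Σ (x_i + x_{i+1})·c_i = -693, so x̄ = -693 / (6·31.5) = -11/3.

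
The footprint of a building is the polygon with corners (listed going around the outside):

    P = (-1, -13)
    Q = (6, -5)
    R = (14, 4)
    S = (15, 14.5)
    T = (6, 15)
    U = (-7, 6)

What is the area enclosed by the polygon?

P→Q: (-1)(-5) − (6)(-13) = 83
Q→R: (6)(4) − (14)(-5) = 94
R→S: (14)(14.5) − (15)(4) = 143
S→T: (15)(15) − (6)(14.5) = 138
T→U: (6)(6) − (-7)(15) = 141
U→P: (-7)(-13) − (-1)(6) = 97
Σ = 696
Area = |Σ|/2 = 348.

348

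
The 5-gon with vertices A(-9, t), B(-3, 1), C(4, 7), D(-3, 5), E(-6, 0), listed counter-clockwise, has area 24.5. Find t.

-4

Write out the shoelace sum; only the two edges meeting at A involve t:
2·Area = [((-6)·t − (-9)·0) + ((-9)·1 − (-3)·t)] + 46
       = -3·t + 37 = 49
⇒ t = -4.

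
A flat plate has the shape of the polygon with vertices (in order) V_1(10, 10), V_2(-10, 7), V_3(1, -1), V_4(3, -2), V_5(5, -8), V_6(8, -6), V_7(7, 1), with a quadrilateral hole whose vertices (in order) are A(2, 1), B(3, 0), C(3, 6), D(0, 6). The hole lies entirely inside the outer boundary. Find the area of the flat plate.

141.5

Outer boundary:
Apply the surveyor's formula: 2A = Σ (x_i·y_{i+1} − x_{i+1}·y_i), indices taken mod 7.
Σ = (170) + (3) + (1) + (-14) + (34) + (50) + (60) = 304
Area = |Σ|/2 = 152.
Hole:
Σ = (-3) + (18) + (18) + (-12) = 21
Area = |Σ|/2 = 10.5.
Net area = 152 − 10.5 = 141.5.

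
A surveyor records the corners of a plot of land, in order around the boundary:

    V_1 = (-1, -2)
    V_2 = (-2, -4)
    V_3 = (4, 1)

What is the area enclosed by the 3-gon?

3.5

Σ = (0) + (14) + (-7) = 7
Area = |Σ|/2 = 3.5.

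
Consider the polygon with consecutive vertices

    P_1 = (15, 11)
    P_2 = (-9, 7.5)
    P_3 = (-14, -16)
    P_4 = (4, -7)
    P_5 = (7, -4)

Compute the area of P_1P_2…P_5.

Cross-terms: 211.5, 249, 162, 33, 137  ⇒  Σ = 792.5
Area = |Σ|/2 = 396.25.

396.25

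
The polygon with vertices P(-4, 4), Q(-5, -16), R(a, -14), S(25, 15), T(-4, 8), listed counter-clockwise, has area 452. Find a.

4

The doubled signed area Σ (x_i y_{i+1} − x_{i+1} y_i) is linear in a.
With a=0 it equals 780; the coefficient of a is 31 (from the two edges through R).
So 31·a + 780 = 2·452 = 904 ⇒ a = 4.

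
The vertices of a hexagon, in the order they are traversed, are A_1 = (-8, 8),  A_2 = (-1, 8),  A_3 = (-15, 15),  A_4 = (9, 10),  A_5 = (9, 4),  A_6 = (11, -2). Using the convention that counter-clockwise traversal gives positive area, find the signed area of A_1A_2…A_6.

Apply the shoelace (surveyor's) formula: 2A = Σ (x_i·y_{i+1} − x_{i+1}·y_i), indices taken mod 6.
A_1→A_2: (-8)(8) − (-1)(8) = -56
A_2→A_3: (-1)(15) − (-15)(8) = 105
A_3→A_4: (-15)(10) − (9)(15) = -285
A_4→A_5: (9)(4) − (9)(10) = -54
A_5→A_6: (9)(-2) − (11)(4) = -62
A_6→A_1: (11)(8) − (-8)(-2) = 72
Σ = -280
Signed area = Σ/2 = -140 (negative ⇒ clockwise traversal).

-140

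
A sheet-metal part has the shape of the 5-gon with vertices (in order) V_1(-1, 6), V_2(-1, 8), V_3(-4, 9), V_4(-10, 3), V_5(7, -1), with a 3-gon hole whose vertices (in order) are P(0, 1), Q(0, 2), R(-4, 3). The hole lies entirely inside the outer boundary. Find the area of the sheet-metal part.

Outer boundary:
Σ = (-2) + (23) + (78) + (-11) + (41) = 129
Area = |Σ|/2 = 64.5.
Hole:
Cross-terms: 0, 8, -4  ⇒  Σ = 4
Area = |Σ|/2 = 2.
Net area = 64.5 − 2 = 62.5.

62.5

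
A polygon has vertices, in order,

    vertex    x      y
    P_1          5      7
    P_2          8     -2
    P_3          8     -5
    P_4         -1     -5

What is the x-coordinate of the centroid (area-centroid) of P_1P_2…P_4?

55/13

Apply Gauss's area formula. First the cross-terms c_i = x_i·y_{i+1} − x_{i+1}·y_i:
  -66, -24, -45, 18  ⇒  2A = -117, A = -58.5.
Then Σ (x_i + x_{i+1})·c_i = -1485, so x̄ = -1485 / (6·(-58.5)) = 55/13.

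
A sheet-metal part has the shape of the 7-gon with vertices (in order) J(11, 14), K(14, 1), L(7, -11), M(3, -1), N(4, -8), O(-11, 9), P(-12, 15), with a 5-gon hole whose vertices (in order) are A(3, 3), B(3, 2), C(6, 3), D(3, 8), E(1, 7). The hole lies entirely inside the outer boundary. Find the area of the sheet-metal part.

377

Outer boundary:
Apply the surveyor's formula: 2A = Σ (x_i·y_{i+1} − x_{i+1}·y_i), indices taken mod 7.
Cross-terms: -185, -161, 26, -20, -52, -57, -333  ⇒  Σ = -782
Area = |Σ|/2 = 391.
Hole:
A→B: (3)(2) − (3)(3) = -3
B→C: (3)(3) − (6)(2) = -3
C→D: (6)(8) − (3)(3) = 39
D→E: (3)(7) − (1)(8) = 13
E→A: (1)(3) − (3)(7) = -18
Σ = 28
Area = |Σ|/2 = 14.
Net area = 391 − 14 = 377.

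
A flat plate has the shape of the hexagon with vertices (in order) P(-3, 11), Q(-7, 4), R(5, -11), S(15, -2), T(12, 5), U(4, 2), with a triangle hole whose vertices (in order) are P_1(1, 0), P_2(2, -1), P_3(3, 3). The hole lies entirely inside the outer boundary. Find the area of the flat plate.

Outer boundary:
Apply Gauss's area formula: 2A = Σ (x_i·y_{i+1} − x_{i+1}·y_i), indices taken mod 6.
P→Q: (-3)(4) − (-7)(11) = 65
Q→R: (-7)(-11) − (5)(4) = 57
R→S: (5)(-2) − (15)(-11) = 155
S→T: (15)(5) − (12)(-2) = 99
T→U: (12)(2) − (4)(5) = 4
U→P: (4)(11) − (-3)(2) = 50
Σ = 430
Area = |Σ|/2 = 215.
Hole:
P_1→P_2: (1)(-1) − (2)(0) = -1
P_2→P_3: (2)(3) − (3)(-1) = 9
P_3→P_1: (3)(0) − (1)(3) = -3
Σ = 5
Area = |Σ|/2 = 2.5.
Net area = 215 − 2.5 = 212.5.

212.5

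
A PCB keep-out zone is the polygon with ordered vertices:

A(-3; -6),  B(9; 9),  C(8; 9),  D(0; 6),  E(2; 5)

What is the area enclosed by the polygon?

37.5

Apply the shoelace (surveyor's) formula: 2A = Σ (x_i·y_{i+1} − x_{i+1}·y_i), indices taken mod 5.
Cross-terms: 27, 9, 48, -12, 3  ⇒  Σ = 75
Area = |Σ|/2 = 37.5.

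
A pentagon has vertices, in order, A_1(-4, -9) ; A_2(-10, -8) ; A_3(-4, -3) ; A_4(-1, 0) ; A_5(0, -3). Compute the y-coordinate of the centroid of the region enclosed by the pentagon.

-16/3

Apply the shoelace formula. First the cross-terms c_i = x_i·y_{i+1} − x_{i+1}·y_i:
  -58, -2, -3, 3, -12  ⇒  2A = -72, A = -36.
Then Σ (y_i + y_{i+1})·c_i = 1152, so ȳ = 1152 / (6·(-36)) = -16/3.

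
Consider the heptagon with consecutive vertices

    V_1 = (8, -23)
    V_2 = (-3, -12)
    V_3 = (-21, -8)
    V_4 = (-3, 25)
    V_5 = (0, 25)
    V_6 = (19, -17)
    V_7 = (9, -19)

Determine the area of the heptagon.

877.5

Σ = (-165) + (-228) + (-549) + (-75) + (-475) + (-208) + (-55) = -1755
Area = |Σ|/2 = 877.5.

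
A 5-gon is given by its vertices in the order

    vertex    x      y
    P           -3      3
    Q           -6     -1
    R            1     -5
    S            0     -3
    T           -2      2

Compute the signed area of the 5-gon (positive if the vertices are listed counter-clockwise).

Apply the surveyor's formula: 2A = Σ (x_i·y_{i+1} − x_{i+1}·y_i), indices taken mod 5.
Σ = (21) + (31) + (-3) + (-6) + (0) = 43
Signed area = Σ/2 = 21.5 (positive ⇒ counter-clockwise traversal).

21.5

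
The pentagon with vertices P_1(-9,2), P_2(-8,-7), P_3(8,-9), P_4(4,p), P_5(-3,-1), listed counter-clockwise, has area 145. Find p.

Write out the shoelace sum; only the two edges meeting at P_4 involve p:
2·Area = [(8·p − 4·(-9)) + (4·(-1) − (-3)·p)] + 192
       = 11·p + 224 = 290
⇒ p = 6.

6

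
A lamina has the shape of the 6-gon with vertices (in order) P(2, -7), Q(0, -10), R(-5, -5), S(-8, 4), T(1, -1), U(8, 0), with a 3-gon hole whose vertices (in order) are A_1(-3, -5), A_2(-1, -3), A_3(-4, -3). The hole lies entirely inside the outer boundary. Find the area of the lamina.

Outer boundary:
Σ = (-20) + (-50) + (-60) + (4) + (8) + (-56) = -174
Area = |Σ|/2 = 87.
Hole:
Apply Gauss's area formula: 2A = Σ (x_i·y_{i+1} − x_{i+1}·y_i), indices taken mod 3.
Cross-terms: 4, -9, 11  ⇒  Σ = 6
Area = |Σ|/2 = 3.
Net area = 87 − 3 = 84.

84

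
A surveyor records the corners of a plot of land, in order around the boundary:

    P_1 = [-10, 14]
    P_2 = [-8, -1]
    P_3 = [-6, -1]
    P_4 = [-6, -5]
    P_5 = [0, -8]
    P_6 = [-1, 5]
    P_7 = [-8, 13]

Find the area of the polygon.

Σ = (122) + (2) + (24) + (48) + (-8) + (27) + (18) = 233
Area = |Σ|/2 = 116.5.

116.5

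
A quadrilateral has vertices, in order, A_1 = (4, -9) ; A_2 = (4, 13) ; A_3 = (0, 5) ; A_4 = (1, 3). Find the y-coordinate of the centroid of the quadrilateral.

Apply the shoelace (surveyor's) formula. First the cross-terms c_i = x_i·y_{i+1} − x_{i+1}·y_i:
  88, 20, -5, -21  ⇒  2A = 82, A = 41.
Then Σ (y_i + y_{i+1})·c_i = 798, so ȳ = 798 / (6·41) = 133/41.

133/41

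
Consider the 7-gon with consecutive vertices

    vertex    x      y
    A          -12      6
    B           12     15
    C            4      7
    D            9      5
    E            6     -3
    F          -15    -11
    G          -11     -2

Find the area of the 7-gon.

310

Apply the surveyor's formula: 2A = Σ (x_i·y_{i+1} − x_{i+1}·y_i), indices taken mod 7.
Σ = (-252) + (24) + (-43) + (-57) + (-111) + (-91) + (-90) = -620
Area = |Σ|/2 = 310.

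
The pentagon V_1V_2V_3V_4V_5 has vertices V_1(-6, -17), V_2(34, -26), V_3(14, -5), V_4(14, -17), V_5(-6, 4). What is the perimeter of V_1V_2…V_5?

132

|V_1V_2| = √((40)² + (-9)²) = √1681 = 41
|V_2V_3| = √((-20)² + (21)²) = √841 = 29
|V_3V_4| = √((0)² + (-12)²) = √144 = 12
|V_4V_5| = √((-20)² + (21)²) = √841 = 29
|V_5V_1| = √((0)² + (-21)²) = √441 = 21
Perimeter = 41 + 29 + 12 + 29 + 21 = 132.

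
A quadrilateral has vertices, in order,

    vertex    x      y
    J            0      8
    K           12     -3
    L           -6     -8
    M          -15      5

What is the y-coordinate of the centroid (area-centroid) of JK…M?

7/30

Apply Gauss's area formula. First the cross-terms c_i = x_i·y_{i+1} − x_{i+1}·y_i:
  -96, -114, -150, -120  ⇒  2A = -480, A = -240.
Then Σ (y_i + y_{i+1})·c_i = -336, so ȳ = -336 / (6·(-240)) = 7/30.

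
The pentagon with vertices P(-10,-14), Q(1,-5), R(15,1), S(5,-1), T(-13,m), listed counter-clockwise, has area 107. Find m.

-5

The doubled signed area Σ (x_i y_{i+1} − x_{i+1} y_i) is linear in m.
With m=0 it equals 289; the coefficient of m is 15 (from the two edges through T).
So 15·m + 289 = 2·107 = 214 ⇒ m = -5.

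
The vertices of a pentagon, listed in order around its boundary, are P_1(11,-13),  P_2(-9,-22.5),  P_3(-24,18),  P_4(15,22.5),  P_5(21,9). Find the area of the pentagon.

1293

Apply the shoelace (surveyor's) formula: 2A = Σ (x_i·y_{i+1} − x_{i+1}·y_i), indices taken mod 5.
Cross-terms: -364.5, -702, -810, -337.5, -372  ⇒  Σ = -2586
Area = |Σ|/2 = 1293.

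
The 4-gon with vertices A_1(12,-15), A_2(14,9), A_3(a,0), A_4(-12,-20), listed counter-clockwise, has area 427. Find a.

The doubled signed area Σ (x_i y_{i+1} − x_{i+1} y_i) is linear in a.
With a=0 it equals 738; the coefficient of a is -29 (from the two edges through A_3).
So -29·a + 738 = 2·427 = 854 ⇒ a = -4.

-4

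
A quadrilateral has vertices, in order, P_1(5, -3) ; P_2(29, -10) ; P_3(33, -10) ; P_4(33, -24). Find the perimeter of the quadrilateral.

|P_1P_2| = √((24)² + (-7)²) = √625 = 25
|P_2P_3| = √((4)² + (0)²) = √16 = 4
|P_3P_4| = √((0)² + (-14)²) = √196 = 14
|P_4P_1| = √((-28)² + (21)²) = √1225 = 35
Perimeter = 25 + 4 + 14 + 35 = 78.

78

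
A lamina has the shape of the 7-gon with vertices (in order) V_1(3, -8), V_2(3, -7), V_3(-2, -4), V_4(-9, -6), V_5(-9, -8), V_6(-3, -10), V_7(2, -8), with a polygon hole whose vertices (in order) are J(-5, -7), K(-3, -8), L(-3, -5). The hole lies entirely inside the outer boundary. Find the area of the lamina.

Outer boundary:
Σ = (3) + (-26) + (-24) + (18) + (66) + (44) + (8) = 89
Area = |Σ|/2 = 44.5.
Hole:
Σ = (19) + (-9) + (-4) = 6
Area = |Σ|/2 = 3.
Net area = 44.5 − 3 = 41.5.

41.5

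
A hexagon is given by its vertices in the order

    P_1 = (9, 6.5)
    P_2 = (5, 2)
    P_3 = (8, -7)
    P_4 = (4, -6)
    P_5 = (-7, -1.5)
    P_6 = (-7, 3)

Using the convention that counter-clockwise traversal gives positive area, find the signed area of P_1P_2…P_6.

-118.75

Σ = (-14.5) + (-51) + (-20) + (-48) + (-31.5) + (-72.5) = -237.5
Signed area = Σ/2 = -118.75 (negative ⇒ clockwise traversal).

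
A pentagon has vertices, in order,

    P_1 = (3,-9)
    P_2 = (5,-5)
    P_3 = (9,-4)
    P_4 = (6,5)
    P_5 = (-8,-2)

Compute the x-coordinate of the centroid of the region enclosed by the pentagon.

Apply Gauss's area formula. First the cross-terms c_i = x_i·y_{i+1} − x_{i+1}·y_i:
  30, 25, 69, 28, 78  ⇒  2A = 230, A = 115.
Then Σ (x_i + x_{i+1})·c_i = 1179, so x̄ = 1179 / (6·115) = 393/230.

393/230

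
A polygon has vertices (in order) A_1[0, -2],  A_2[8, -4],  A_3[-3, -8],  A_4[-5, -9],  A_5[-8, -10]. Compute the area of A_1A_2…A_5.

39.5

Apply the shoelace formula: 2A = Σ (x_i·y_{i+1} − x_{i+1}·y_i), indices taken mod 5.
Cross-terms: 16, -76, -13, -22, 16  ⇒  Σ = -79
Area = |Σ|/2 = 39.5.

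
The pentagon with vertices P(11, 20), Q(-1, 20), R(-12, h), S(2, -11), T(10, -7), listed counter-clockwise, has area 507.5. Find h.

Write out the shoelace sum; only the two edges meeting at R involve h:
2·Area = [((-1)·h − (-12)·20) + ((-12)·(-11) − 2·h)] + 613
       = -3·h + 985 = 1015
⇒ h = -10.

-10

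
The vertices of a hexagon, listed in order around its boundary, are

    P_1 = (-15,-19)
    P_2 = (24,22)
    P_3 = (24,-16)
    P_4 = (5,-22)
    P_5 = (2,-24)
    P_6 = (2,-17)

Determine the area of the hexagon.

Σ = (126) + (-912) + (-448) + (-76) + (14) + (-293) = -1589
Area = |Σ|/2 = 794.5.

794.5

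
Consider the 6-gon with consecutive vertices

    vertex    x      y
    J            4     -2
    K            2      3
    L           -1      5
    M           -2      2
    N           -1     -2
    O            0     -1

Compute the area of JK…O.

24

Σ = (16) + (13) + (8) + (6) + (1) + (4) = 48
Area = |Σ|/2 = 24.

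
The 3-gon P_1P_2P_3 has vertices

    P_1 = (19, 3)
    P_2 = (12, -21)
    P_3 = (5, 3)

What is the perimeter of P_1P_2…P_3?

|P_1P_2| = √((-7)² + (-24)²) = √625 = 25
|P_2P_3| = √((-7)² + (24)²) = √625 = 25
|P_3P_1| = √((14)² + (0)²) = √196 = 14
Perimeter = 25 + 25 + 14 = 64.

64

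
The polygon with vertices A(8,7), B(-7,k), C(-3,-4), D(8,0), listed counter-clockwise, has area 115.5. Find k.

Write out the shoelace sum; only the two edges meeting at B involve k:
2·Area = [(8·k − (-7)·7) + ((-7)·(-4) − (-3)·k)] + 88
       = 11·k + 165 = 231
⇒ k = 6.

6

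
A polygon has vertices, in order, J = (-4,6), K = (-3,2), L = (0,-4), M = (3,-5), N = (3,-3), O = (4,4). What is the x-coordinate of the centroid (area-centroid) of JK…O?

67/156

Apply Gauss's area formula. First the cross-terms c_i = x_i·y_{i+1} − x_{i+1}·y_i:
  10, 12, 12, 6, 24, 40  ⇒  2A = 104, A = 52.
Then Σ (x_i + x_{i+1})·c_i = 134, so x̄ = 134 / (6·52) = 67/156.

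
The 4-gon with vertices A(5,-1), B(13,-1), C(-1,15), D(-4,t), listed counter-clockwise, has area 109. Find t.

8

The doubled signed area Σ (x_i y_{i+1} − x_{i+1} y_i) is linear in t.
With t=0 it equals 266; the coefficient of t is -6 (from the two edges through D).
So -6·t + 266 = 2·109 = 218 ⇒ t = 8.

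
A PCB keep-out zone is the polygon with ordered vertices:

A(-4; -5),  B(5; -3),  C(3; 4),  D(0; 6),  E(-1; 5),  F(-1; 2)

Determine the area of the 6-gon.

53

Σ = (37) + (29) + (18) + (6) + (3) + (13) = 106
Area = |Σ|/2 = 53.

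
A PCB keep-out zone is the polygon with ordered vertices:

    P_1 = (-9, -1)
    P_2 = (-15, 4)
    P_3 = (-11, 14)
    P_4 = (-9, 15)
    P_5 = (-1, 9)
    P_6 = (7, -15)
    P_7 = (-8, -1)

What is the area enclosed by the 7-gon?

Apply the shoelace formula: 2A = Σ (x_i·y_{i+1} − x_{i+1}·y_i), indices taken mod 7.
Σ = (-51) + (-166) + (-39) + (-66) + (-48) + (-127) + (-1) = -498
Area = |Σ|/2 = 249.

249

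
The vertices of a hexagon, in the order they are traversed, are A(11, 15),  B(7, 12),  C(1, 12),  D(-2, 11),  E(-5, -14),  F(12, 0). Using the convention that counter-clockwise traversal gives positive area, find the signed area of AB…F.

282.5

Apply Gauss's area formula: 2A = Σ (x_i·y_{i+1} − x_{i+1}·y_i), indices taken mod 6.
Σ = (27) + (72) + (35) + (83) + (168) + (180) = 565
Signed area = Σ/2 = 282.5 (positive ⇒ counter-clockwise traversal).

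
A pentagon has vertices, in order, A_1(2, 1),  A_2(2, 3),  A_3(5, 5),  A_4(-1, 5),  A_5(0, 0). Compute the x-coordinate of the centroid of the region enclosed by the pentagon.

101/87

Apply the shoelace (surveyor's) formula. First the cross-terms c_i = x_i·y_{i+1} − x_{i+1}·y_i:
  4, -5, 30, 0, 0  ⇒  2A = 29, A = 14.5.
Then Σ (x_i + x_{i+1})·c_i = 101, so x̄ = 101 / (6·14.5) = 101/87.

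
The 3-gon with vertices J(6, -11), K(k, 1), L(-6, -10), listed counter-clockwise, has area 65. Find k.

The doubled signed area Σ (x_i y_{i+1} − x_{i+1} y_i) is linear in k.
With k=0 it equals 138; the coefficient of k is 1 (from the two edges through K).
So 1·k + 138 = 2·65 = 130 ⇒ k = -8.

-8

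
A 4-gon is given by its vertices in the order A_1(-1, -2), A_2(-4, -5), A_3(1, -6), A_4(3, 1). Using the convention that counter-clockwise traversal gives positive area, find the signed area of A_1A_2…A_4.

A_1→A_2: (-1)(-5) − (-4)(-2) = -3
A_2→A_3: (-4)(-6) − (1)(-5) = 29
A_3→A_4: (1)(1) − (3)(-6) = 19
A_4→A_1: (3)(-2) − (-1)(1) = -5
Σ = 40
Signed area = Σ/2 = 20 (positive ⇒ counter-clockwise traversal).

20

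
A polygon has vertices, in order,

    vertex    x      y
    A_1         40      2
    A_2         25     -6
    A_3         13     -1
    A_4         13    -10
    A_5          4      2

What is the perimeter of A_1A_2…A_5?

90

|A_1A_2| = √((-15)² + (-8)²) = √289 = 17
|A_2A_3| = √((-12)² + (5)²) = √169 = 13
|A_3A_4| = √((0)² + (-9)²) = √81 = 9
|A_4A_5| = √((-9)² + (12)²) = √225 = 15
|A_5A_1| = √((36)² + (0)²) = √1296 = 36
Perimeter = 17 + 13 + 9 + 15 + 36 = 90.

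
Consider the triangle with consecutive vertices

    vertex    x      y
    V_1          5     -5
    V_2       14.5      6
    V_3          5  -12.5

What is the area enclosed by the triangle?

35.625

Apply Gauss's area formula: 2A = Σ (x_i·y_{i+1} − x_{i+1}·y_i), indices taken mod 3.
Σ = (102.5) + (-211.25) + (37.5) = -71.25
Area = |Σ|/2 = 35.625.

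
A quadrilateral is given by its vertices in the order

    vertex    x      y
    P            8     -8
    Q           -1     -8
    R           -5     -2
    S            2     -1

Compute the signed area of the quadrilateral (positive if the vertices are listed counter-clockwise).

Σ = (-72) + (-38) + (9) + (-8) = -109
Signed area = Σ/2 = -54.5 (negative ⇒ clockwise traversal).

-54.5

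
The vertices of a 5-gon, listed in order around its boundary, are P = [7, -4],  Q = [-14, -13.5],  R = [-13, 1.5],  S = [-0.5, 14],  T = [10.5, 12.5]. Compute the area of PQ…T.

Σ = (-150.5) + (-196.5) + (-181.25) + (-153.25) + (-129.5) = -811
Area = |Σ|/2 = 405.5.

405.5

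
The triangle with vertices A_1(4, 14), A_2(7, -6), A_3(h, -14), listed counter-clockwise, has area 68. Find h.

Write out the shoelace sum; only the two edges meeting at A_3 involve h:
2·Area = [(7·(-14) − h·(-6)) + (h·14 − 4·(-14))] + -122
       = 20·h + -164 = 136
⇒ h = 15.

15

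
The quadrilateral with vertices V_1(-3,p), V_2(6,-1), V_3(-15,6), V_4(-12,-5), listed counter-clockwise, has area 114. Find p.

-4

The doubled signed area Σ (x_i y_{i+1} − x_{i+1} y_i) is linear in p.
With p=0 it equals 156; the coefficient of p is -18 (from the two edges through V_1).
So -18·p + 156 = 2·114 = 228 ⇒ p = -4.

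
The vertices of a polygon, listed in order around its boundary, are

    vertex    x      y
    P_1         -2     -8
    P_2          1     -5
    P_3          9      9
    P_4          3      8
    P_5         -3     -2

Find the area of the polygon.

P_1→P_2: (-2)(-5) − (1)(-8) = 18
P_2→P_3: (1)(9) − (9)(-5) = 54
P_3→P_4: (9)(8) − (3)(9) = 45
P_4→P_5: (3)(-2) − (-3)(8) = 18
P_5→P_1: (-3)(-8) − (-2)(-2) = 20
Σ = 155
Area = |Σ|/2 = 77.5.

77.5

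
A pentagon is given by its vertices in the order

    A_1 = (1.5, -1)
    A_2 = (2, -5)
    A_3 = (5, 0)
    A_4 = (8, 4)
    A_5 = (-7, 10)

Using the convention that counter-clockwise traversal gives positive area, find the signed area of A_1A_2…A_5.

Apply the shoelace (surveyor's) formula: 2A = Σ (x_i·y_{i+1} − x_{i+1}·y_i), indices taken mod 5.
A_1→A_2: (1.5)(-5) − (2)(-1) = -5.5
A_2→A_3: (2)(0) − (5)(-5) = 25
A_3→A_4: (5)(4) − (8)(0) = 20
A_4→A_5: (8)(10) − (-7)(4) = 108
A_5→A_1: (-7)(-1) − (1.5)(10) = -8
Σ = 139.5
Signed area = Σ/2 = 69.75 (positive ⇒ counter-clockwise traversal).

69.75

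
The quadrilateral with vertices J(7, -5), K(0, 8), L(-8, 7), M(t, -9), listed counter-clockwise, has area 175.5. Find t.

-8

Write out the shoelace sum; only the two edges meeting at M involve t:
2·Area = [((-8)·(-9) − t·7) + (t·(-5) − 7·(-9))] + 120
       = -12·t + 255 = 351
⇒ t = -8.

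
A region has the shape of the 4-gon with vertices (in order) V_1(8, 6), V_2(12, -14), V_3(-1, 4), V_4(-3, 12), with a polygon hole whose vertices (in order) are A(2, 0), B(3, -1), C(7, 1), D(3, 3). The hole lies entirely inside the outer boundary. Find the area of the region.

122

Outer boundary:
Σ = (-184) + (34) + (0) + (-114) = -264
Area = |Σ|/2 = 132.
Hole:
A→B: (2)(-1) − (3)(0) = -2
B→C: (3)(1) − (7)(-1) = 10
C→D: (7)(3) − (3)(1) = 18
D→A: (3)(0) − (2)(3) = -6
Σ = 20
Area = |Σ|/2 = 10.
Net area = 132 − 10 = 122.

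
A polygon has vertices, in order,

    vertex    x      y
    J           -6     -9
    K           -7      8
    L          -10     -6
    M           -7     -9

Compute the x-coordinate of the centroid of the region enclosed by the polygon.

Apply the surveyor's formula. First the cross-terms c_i = x_i·y_{i+1} − x_{i+1}·y_i:
  -111, 122, 48, 9  ⇒  2A = 68, A = 34.
Then Σ (x_i + x_{i+1})·c_i = -1564, so x̄ = -1564 / (6·34) = -23/3.

-23/3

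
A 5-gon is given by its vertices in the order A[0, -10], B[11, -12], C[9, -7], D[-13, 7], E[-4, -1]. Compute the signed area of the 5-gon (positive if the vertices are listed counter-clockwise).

Apply the shoelace (surveyor's) formula: 2A = Σ (x_i·y_{i+1} − x_{i+1}·y_i), indices taken mod 5.
Σ = (110) + (31) + (-28) + (41) + (40) = 194
Signed area = Σ/2 = 97 (positive ⇒ counter-clockwise traversal).

97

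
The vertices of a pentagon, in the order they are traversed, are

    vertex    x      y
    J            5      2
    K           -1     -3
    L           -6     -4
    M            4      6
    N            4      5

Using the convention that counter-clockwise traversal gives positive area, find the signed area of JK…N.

Σ = (-13) + (-14) + (-20) + (-4) + (-17) = -68
Signed area = Σ/2 = -34 (negative ⇒ clockwise traversal).

-34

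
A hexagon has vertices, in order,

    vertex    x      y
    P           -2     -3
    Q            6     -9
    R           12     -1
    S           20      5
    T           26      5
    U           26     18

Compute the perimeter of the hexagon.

84

|PQ| = √((8)² + (-6)²) = √100 = 10
|QR| = √((6)² + (8)²) = √100 = 10
|RS| = √((8)² + (6)²) = √100 = 10
|ST| = √((6)² + (0)²) = √36 = 6
|TU| = √((0)² + (13)²) = √169 = 13
|UP| = √((-28)² + (-21)²) = √1225 = 35
Perimeter = 10 + 10 + 10 + 6 + 13 + 35 = 84.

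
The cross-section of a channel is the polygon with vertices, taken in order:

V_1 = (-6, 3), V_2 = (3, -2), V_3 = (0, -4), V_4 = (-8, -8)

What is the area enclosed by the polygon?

Cross-terms: 3, -12, -32, -72  ⇒  Σ = -113
Area = |Σ|/2 = 56.5.

56.5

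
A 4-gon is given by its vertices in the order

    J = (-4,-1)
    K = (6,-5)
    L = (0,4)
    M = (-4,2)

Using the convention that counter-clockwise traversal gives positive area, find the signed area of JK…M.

39

Cross-terms: 26, 24, 16, 12  ⇒  Σ = 78
Signed area = Σ/2 = 39 (positive ⇒ counter-clockwise traversal).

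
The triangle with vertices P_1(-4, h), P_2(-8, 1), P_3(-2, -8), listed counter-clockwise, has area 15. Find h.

Write out the shoelace sum; only the two edges meeting at P_1 involve h:
2·Area = [((-2)·h − (-4)·(-8)) + ((-4)·1 − (-8)·h)] + 66
       = 6·h + 30 = 30
⇒ h = 0.

0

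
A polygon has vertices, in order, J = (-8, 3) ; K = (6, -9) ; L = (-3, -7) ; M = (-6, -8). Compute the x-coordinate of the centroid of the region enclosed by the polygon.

-199/69

Apply Gauss's area formula. First the cross-terms c_i = x_i·y_{i+1} − x_{i+1}·y_i:
  54, -69, -18, -82  ⇒  2A = -115, A = -57.5.
Then Σ (x_i + x_{i+1})·c_i = 995, so x̄ = 995 / (6·(-57.5)) = -199/69.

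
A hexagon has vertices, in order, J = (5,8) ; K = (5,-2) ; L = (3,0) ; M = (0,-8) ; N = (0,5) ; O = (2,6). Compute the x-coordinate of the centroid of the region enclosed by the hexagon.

107/46

Apply Gauss's area formula. First the cross-terms c_i = x_i·y_{i+1} − x_{i+1}·y_i:
  -50, 6, -24, 0, -10, -14  ⇒  2A = -92, A = -46.
Then Σ (x_i + x_{i+1})·c_i = -642, so x̄ = -642 / (6·(-46)) = 107/46.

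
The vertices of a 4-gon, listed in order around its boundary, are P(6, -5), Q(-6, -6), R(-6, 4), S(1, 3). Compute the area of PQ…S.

Apply the shoelace (surveyor's) formula: 2A = Σ (x_i·y_{i+1} − x_{i+1}·y_i), indices taken mod 4.
Σ = (-66) + (-60) + (-22) + (-23) = -171
Area = |Σ|/2 = 85.5.

85.5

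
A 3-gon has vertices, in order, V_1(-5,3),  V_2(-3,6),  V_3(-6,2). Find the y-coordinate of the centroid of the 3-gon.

Apply the shoelace (surveyor's) formula. First the cross-terms c_i = x_i·y_{i+1} − x_{i+1}·y_i:
  -21, 30, -8  ⇒  2A = 1, A = 0.5.
Then Σ (y_i + y_{i+1})·c_i = 11, so ȳ = 11 / (6·0.5) = 11/3.

11/3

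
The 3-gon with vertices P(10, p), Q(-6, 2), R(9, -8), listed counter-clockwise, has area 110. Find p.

6

Write out the shoelace sum; only the two edges meeting at P involve p:
2·Area = [(9·p − 10·(-8)) + (10·2 − (-6)·p)] + 30
       = 15·p + 130 = 220
⇒ p = 6.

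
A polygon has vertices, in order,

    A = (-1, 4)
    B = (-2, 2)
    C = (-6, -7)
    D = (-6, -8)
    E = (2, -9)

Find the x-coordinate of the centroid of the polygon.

-193/107

Apply the shoelace (surveyor's) formula. First the cross-terms c_i = x_i·y_{i+1} − x_{i+1}·y_i:
  6, 26, 6, 70, -1  ⇒  2A = 107, A = 53.5.
Then Σ (x_i + x_{i+1})·c_i = -579, so x̄ = -579 / (6·53.5) = -193/107.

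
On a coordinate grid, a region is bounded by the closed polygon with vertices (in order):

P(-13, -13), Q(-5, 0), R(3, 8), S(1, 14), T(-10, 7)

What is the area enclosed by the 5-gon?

148.5

Σ = (-65) + (-40) + (34) + (147) + (221) = 297
Area = |Σ|/2 = 148.5.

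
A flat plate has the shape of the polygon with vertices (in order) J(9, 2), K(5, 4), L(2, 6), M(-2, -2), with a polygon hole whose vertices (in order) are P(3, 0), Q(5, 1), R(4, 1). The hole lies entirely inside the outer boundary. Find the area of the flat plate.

34.5

Outer boundary:
Apply the shoelace (surveyor's) formula: 2A = Σ (x_i·y_{i+1} − x_{i+1}·y_i), indices taken mod 4.
Σ = (26) + (22) + (8) + (14) = 70
Area = |Σ|/2 = 35.
Hole:
Apply Gauss's area formula: 2A = Σ (x_i·y_{i+1} − x_{i+1}·y_i), indices taken mod 3.
Σ = (3) + (1) + (-3) = 1
Area = |Σ|/2 = 0.5.
Net area = 35 − 0.5 = 34.5.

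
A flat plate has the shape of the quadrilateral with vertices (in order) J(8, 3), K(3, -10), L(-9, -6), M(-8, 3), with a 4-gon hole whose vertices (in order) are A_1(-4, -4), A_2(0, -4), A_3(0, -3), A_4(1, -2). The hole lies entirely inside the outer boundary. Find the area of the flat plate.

Outer boundary:
Apply the shoelace formula: 2A = Σ (x_i·y_{i+1} − x_{i+1}·y_i), indices taken mod 4.
J→K: (8)(-10) − (3)(3) = -89
K→L: (3)(-6) − (-9)(-10) = -108
L→M: (-9)(3) − (-8)(-6) = -75
M→J: (-8)(3) − (8)(3) = -48
Σ = -320
Area = |Σ|/2 = 160.
Hole:
Apply the surveyor's formula: 2A = Σ (x_i·y_{i+1} − x_{i+1}·y_i), indices taken mod 4.
A_1→A_2: (-4)(-4) − (0)(-4) = 16
A_2→A_3: (0)(-3) − (0)(-4) = 0
A_3→A_4: (0)(-2) − (1)(-3) = 3
A_4→A_1: (1)(-4) − (-4)(-2) = -12
Σ = 7
Area = |Σ|/2 = 3.5.
Net area = 160 − 3.5 = 156.5.

156.5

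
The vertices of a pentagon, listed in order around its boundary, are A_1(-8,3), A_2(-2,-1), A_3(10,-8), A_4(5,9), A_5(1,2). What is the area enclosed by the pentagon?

A_1→A_2: (-8)(-1) − (-2)(3) = 14
A_2→A_3: (-2)(-8) − (10)(-1) = 26
A_3→A_4: (10)(9) − (5)(-8) = 130
A_4→A_5: (5)(2) − (1)(9) = 1
A_5→A_1: (1)(3) − (-8)(2) = 19
Σ = 190
Area = |Σ|/2 = 95.

95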